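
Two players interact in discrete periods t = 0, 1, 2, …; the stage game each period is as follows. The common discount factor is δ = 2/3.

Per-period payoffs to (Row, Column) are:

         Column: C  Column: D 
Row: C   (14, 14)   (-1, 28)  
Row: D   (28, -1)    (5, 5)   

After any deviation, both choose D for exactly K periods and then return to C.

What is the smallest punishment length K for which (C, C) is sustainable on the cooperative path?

4

No profitable deviation requires (14−5)(δ+…+δ^K) ≥ 28−14, i.e. δ+…+δ^K ≥ 14/9 ≈ 1.5556.
With δ = 2/3, the partial sums are K=1: 0.6667, K=2: 1.1111, K=3: 1.4074, K=4: 1.6049.
K = 4 is the first length at which the sum reaches 1.5556.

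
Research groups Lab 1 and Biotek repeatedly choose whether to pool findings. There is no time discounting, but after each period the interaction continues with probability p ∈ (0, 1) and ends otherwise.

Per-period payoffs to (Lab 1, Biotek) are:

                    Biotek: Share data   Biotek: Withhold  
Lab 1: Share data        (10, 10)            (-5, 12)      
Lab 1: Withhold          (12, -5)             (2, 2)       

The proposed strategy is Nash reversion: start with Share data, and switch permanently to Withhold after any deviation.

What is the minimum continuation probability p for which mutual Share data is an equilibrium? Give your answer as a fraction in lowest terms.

With no time discounting, the continuation probability p plays the role of the discount factor.
Grim-trigger IC: 10/(1−p) ≥ 12 + 2p/(1−p) ⇒ p ≥ (12−10)/(12−2) = 1/5.

1/5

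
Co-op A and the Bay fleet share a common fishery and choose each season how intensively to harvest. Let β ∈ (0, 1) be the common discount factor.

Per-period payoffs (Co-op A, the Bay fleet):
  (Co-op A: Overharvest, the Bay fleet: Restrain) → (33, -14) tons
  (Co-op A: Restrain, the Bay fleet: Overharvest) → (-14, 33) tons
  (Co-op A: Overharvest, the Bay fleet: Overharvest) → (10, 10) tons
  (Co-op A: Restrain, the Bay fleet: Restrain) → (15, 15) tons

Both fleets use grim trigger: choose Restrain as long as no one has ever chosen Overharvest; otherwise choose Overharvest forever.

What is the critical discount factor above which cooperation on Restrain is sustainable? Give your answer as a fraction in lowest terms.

One-period gain from deviating is 33 − 15 = 18. The loss is 15 − 10 = 5 in every subsequent period, with present value 5·β/(1−β).
Deviation is unprofitable when 5·β/(1−β) ≥ 18, i.e. β/(1−β) ≥ 18/5.
Equivalently β ≥ 18/(18+5) = 18/23.

18/23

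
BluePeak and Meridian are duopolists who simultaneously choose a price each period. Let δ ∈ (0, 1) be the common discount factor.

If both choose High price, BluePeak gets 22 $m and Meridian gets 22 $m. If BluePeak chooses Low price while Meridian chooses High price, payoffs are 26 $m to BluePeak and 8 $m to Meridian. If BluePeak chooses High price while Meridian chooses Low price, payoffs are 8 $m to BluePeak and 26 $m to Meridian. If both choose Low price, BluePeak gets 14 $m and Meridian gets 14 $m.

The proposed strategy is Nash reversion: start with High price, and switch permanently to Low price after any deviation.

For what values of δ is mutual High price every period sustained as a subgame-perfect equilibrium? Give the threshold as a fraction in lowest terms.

1/3

Cooperation forever yields 22 each period: 22/(1−δ).
Deviating yields 26 once, then 14 forever: 26 + 14δ/(1−δ).
No profitable deviation requires 22/(1−δ) ≥ 26 + 14δ/(1−δ).
Multiplying by (1−δ): 22 ≥ 26(1−δ) + 14δ = 26 − 12δ.
So 12δ ≥ 4, i.e. δ ≥ 4/12 = 1/3.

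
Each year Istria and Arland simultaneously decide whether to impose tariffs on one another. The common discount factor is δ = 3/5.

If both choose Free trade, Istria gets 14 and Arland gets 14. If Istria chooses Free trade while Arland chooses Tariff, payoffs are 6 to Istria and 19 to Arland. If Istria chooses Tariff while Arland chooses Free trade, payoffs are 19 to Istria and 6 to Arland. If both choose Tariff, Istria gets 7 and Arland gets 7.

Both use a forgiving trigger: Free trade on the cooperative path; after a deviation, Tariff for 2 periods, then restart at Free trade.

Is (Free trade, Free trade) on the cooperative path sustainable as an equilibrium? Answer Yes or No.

IC: δ+…+δ^2 ≥ (19−14)/(14−7) = 5/7.
At δ = 3/5: partial sum = 0.9600 ≥ 0.7143. Cooperation sustainable.

Yes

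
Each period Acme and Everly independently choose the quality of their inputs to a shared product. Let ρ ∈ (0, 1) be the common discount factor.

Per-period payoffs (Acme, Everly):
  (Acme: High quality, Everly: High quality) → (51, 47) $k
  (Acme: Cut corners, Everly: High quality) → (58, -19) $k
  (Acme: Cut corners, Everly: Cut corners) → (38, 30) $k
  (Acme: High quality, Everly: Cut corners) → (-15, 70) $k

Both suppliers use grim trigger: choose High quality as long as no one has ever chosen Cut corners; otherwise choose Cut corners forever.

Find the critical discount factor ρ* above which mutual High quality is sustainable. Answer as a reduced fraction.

23/40

For Acme: deviation gain 58−51 = 7, per-period punishment loss 51−38 = 13. IC gives ρ ≥ 7/20.
For Everly: gain 23, loss 17 per period, so ρ ≥ 23/40.
The tighter constraint is Everly's, so cooperation needs ρ ≥ 23/40.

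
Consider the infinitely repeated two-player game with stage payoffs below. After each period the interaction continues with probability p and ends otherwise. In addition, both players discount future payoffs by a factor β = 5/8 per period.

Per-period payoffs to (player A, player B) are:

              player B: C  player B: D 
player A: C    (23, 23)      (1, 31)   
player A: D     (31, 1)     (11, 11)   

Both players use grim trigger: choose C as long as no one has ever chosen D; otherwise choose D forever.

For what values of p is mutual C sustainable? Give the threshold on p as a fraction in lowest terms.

16/25

Expected continuation weight on next period's payoff is β·p = 5/8·p, which plays the role of the discount factor.
Cooperation requires 5/8·p ≥ (31−23)/(31−11) = 2/5, hence p ≥ 16/25.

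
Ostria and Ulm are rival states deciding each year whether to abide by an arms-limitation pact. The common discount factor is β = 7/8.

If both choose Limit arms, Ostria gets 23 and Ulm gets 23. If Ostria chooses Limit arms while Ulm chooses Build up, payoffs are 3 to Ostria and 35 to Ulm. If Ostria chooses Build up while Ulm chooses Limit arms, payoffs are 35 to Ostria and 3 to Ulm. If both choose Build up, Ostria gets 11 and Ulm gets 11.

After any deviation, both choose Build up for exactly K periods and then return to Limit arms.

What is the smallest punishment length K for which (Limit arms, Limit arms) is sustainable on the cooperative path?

2

No profitable deviation requires (23−11)(β+…+β^K) ≥ 35−23, i.e. β+…+β^K ≥ 1 ≈ 1.0000.
With β = 7/8, the partial sums are K=1: 0.8750, K=2: 1.6406.
K = 2 is the first length at which the sum reaches 1.0000.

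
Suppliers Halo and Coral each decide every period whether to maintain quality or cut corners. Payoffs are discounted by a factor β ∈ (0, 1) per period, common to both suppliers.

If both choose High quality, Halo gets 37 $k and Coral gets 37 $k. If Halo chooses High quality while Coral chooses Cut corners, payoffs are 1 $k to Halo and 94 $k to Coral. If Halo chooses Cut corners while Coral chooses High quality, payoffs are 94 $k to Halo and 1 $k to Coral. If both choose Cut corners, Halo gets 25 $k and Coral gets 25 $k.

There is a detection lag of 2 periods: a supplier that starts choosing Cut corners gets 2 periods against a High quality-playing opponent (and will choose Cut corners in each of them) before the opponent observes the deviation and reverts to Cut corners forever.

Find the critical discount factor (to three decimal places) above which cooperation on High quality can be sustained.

Deviating for the 2 undetected periods gains 94−37 = 57 per period over cooperation, then loses 37−25 = 12 per period forever once punishment starts.
Gain: 57(1 + β + … + β^1); loss: 12·β^2/(1−β).
No profitable deviation ⇔ 57(1−β^2) ≤ 12·β^2, i.e. β^2 ≥ 57/(57+12) = 19/23.
Hence β ≥ (19/23)^(1/2) ≈ 0.909.

0.909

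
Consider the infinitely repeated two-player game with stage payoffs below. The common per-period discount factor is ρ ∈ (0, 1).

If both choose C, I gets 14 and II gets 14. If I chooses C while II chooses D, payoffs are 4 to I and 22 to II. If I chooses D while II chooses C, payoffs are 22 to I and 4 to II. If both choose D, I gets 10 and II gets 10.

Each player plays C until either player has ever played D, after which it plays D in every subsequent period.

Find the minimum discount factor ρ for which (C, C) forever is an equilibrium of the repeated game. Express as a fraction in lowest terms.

2/3

14/(1−ρ) ≥ 22 + 10ρ/(1−ρ)
14 ≥ 22 − 12ρ
ρ ≥ 8/12 = 2/3.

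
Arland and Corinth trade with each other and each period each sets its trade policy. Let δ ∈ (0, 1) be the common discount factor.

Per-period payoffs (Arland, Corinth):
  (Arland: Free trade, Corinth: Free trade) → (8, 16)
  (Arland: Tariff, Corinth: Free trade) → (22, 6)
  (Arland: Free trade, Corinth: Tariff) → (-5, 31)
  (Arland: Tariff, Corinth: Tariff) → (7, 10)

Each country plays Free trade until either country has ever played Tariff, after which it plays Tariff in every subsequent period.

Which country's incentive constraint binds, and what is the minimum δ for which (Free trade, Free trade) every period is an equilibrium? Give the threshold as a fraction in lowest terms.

Arland; δ ≥ 14/15

For Arland: deviation gain 22−8 = 14, per-period punishment loss 8−7 = 1. IC gives δ ≥ 14/15.
For Corinth: gain 15, loss 6 per period, so δ ≥ 15/21 = 5/7.
The tighter constraint is Arland's, so cooperation needs δ ≥ 14/15.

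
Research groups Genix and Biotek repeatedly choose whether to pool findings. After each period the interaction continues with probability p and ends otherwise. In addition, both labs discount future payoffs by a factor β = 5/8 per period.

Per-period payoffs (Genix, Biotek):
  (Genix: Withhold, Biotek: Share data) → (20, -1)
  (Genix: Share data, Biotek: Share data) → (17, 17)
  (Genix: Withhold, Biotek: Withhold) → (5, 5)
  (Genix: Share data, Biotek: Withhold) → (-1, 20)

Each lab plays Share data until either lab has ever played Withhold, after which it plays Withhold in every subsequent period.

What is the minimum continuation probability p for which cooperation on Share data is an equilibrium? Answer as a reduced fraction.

8/25

Expected continuation weight on next period's payoff is β·p = 5/8·p, which plays the role of the discount factor.
Cooperation requires 5/8·p ≥ (20−17)/(20−5) = 1/5, hence p ≥ 8/25.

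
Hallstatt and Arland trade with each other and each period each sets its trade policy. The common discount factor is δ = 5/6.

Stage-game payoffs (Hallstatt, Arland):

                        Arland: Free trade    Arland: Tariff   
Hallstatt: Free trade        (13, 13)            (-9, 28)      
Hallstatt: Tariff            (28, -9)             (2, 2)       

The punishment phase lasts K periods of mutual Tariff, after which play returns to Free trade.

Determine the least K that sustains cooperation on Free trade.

No profitable deviation requires (13−2)(δ+…+δ^K) ≥ 28−13, i.e. δ+…+δ^K ≥ 15/11 ≈ 1.3636.
With δ = 5/6, the partial sums are K=1: 0.8333, K=2: 1.5278.
K = 2 is the first length at which the sum reaches 1.3636.

2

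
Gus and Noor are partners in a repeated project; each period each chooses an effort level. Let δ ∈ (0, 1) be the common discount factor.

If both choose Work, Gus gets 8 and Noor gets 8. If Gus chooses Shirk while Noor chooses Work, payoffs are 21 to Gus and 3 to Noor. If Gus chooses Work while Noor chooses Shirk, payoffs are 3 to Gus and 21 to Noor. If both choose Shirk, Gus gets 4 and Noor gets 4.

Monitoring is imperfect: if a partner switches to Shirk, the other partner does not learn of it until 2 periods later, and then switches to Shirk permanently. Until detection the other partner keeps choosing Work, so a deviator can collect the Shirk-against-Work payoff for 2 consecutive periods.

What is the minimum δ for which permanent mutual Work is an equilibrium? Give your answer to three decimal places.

Deviating for the 2 undetected periods gains 21−8 = 13 per period over cooperation, then loses 8−4 = 4 per period forever once punishment starts.
Gain: 13(1 + δ + … + δ^1); loss: 4·δ^2/(1−δ).
No profitable deviation ⇔ 13(1−δ^2) ≤ 4·δ^2, i.e. δ^2 ≥ 13/(13+4) = 13/17.
Hence δ ≥ (13/17)^(1/2) ≈ 0.874.

0.874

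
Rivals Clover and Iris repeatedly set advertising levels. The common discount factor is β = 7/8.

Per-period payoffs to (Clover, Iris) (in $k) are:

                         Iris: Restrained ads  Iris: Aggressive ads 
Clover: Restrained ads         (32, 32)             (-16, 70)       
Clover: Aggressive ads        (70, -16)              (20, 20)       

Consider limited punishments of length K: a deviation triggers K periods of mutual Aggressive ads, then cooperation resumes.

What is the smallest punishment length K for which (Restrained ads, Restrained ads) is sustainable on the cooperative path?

5

No profitable deviation requires (32−20)(β+…+β^K) ≥ 70−32, i.e. β+…+β^K ≥ 19/6 ≈ 3.1667.
With β = 7/8, the partial sums are K=1: 0.8750, K=2: 1.6406, K=3: 2.3105, K=4: 2.8967, K=5: 3.4096.
K = 5 is the first length at which the sum reaches 3.1667.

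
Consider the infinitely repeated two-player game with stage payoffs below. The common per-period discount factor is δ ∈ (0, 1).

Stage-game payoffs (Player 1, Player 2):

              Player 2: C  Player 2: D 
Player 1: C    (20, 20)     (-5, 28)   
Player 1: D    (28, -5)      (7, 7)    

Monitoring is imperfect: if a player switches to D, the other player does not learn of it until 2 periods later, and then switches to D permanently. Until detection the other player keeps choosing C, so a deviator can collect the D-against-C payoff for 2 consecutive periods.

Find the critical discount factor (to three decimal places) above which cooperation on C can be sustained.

0.617

The best deviation is to choose D for all 2 undetected periods, earning 28 each, then 7 forever once detected.
Deviation value: 28(1−δ^2)/(1−δ) + 7δ^2/(1−δ); cooperation value: 20/(1−δ).
IC: 20 ≥ 28(1−δ^2) + 7δ^2 = 28 − 21δ^2.
So δ^2 ≥ 8/21, giving δ ≥ (8/21)^(1/2) ≈ 0.617.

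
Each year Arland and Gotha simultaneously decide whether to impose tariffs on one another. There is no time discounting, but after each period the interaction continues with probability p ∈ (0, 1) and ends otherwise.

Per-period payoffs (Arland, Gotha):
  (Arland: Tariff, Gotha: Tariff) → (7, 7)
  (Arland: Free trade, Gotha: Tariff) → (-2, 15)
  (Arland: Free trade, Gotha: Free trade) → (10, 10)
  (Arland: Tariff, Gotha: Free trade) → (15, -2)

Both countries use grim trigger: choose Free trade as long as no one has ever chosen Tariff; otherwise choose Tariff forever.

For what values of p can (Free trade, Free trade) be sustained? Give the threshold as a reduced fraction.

Expected cooperation value is 10 + p·10 + p²·10 + … = 10/(1−p); deviation gives 15 + p·7/(1−p).
10 ≥ 15(1−p) + 7p ⇒ 8p ≥ 5 ⇒ p ≥ 5/8.

5/8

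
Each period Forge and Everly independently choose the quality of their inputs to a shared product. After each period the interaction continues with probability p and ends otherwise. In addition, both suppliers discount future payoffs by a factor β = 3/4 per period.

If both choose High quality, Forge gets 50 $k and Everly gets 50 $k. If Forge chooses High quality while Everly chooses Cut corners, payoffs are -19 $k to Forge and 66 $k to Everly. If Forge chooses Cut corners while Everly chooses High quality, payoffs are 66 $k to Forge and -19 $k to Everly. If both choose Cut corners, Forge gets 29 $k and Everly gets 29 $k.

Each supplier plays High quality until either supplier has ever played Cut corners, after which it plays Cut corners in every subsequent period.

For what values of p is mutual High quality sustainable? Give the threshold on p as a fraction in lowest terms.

With continuation probability p and discount β, the effective per-period discount factor is βp.
Grim-trigger IC: βp ≥ (66−50)/(66−29) = 16/37.
So p ≥ (16/37)/(3/4) = 64/111.

64/111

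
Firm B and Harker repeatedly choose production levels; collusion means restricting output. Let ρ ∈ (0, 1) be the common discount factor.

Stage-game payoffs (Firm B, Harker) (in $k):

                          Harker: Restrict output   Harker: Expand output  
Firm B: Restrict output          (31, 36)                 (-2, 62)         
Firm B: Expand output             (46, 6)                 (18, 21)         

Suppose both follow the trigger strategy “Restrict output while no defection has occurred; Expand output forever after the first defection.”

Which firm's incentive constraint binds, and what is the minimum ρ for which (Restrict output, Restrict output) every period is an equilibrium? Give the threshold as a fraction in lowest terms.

Harker; ρ ≥ 26/41

Firm B: cooperation gives 31 each period; deviation gives 46 once then 18 forever.
  31/(1−ρ) ≥ 46 + 18ρ/(1−ρ) ⇒ ρ ≥ 15/28.
Harker: cooperation gives 36 each period; deviation gives 62 once then 21 forever.
  ρ ≥ 26/41.
Both must hold, so the binding constraint is Harker's: ρ ≥ 26/41.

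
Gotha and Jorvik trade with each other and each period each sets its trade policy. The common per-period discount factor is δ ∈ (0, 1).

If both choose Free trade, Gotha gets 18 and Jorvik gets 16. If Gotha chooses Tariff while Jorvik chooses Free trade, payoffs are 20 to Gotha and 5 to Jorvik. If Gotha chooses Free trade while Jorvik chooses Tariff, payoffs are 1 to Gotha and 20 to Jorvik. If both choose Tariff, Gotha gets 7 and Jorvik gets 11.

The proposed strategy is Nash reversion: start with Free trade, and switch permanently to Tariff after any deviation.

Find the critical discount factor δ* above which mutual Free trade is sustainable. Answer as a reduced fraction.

4/9

Gotha: cooperation gives 18 each period; deviation gives 20 once then 7 forever.
  18/(1−δ) ≥ 20 + 7δ/(1−δ) ⇒ δ ≥ 2/13.
Jorvik: cooperation gives 16 each period; deviation gives 20 once then 11 forever.
  δ ≥ 4/9.
Both must hold, so the binding constraint is Jorvik's: δ ≥ 4/9.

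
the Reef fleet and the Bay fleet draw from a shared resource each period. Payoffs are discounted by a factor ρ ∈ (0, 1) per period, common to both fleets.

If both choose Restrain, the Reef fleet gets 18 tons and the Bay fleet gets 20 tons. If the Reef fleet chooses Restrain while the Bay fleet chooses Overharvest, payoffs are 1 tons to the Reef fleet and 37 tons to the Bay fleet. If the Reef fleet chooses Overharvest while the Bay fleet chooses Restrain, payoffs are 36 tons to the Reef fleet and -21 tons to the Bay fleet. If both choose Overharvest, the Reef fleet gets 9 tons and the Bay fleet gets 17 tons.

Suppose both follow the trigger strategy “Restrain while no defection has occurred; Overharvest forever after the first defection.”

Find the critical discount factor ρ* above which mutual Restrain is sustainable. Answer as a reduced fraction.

17/20

the Reef fleet's threshold: (36−18)/(36−9) = 2/3.
the Bay fleet's threshold: (37−20)/(37−17) = 17/20.
2/3 < 17/20, so the Bay fleet binds and ρ* = 17/20.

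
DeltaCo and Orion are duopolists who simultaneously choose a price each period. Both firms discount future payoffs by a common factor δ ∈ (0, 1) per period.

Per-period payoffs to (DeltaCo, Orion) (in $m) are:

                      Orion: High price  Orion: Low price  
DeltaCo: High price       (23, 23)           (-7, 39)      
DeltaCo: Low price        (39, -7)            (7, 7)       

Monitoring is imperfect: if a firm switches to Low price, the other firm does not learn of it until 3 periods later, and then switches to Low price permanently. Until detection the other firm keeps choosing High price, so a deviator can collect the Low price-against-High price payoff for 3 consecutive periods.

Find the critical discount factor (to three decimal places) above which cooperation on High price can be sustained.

A deviator earns 39 for 3 periods, then 7 forever; cooperating earns 23 forever. Multiplying the IC by (1−δ):
23 ≥ 39(1−δ^3) + 7δ^3, so 32·δ^3 ≥ 16 and δ^3 ≥ 1/2.
δ ≥ (1/2)^(1/3) ≈ 0.794.

0.794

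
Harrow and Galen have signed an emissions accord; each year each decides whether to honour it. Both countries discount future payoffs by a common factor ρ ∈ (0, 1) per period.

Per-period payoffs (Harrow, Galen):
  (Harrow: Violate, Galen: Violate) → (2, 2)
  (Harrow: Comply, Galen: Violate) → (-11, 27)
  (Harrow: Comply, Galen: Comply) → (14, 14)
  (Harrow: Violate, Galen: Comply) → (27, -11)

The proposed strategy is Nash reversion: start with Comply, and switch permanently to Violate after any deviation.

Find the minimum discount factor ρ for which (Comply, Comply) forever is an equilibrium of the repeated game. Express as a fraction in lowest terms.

13/25

Cooperation forever yields 14 each period: 14/(1−ρ).
Deviating yields 27 once, then 2 forever: 27 + 2ρ/(1−ρ).
No profitable deviation requires 14/(1−ρ) ≥ 27 + 2ρ/(1−ρ).
Multiplying by (1−ρ): 14 ≥ 27(1−ρ) + 2ρ = 27 − 25ρ.
So 25ρ ≥ 13, i.e. ρ ≥ 13/25.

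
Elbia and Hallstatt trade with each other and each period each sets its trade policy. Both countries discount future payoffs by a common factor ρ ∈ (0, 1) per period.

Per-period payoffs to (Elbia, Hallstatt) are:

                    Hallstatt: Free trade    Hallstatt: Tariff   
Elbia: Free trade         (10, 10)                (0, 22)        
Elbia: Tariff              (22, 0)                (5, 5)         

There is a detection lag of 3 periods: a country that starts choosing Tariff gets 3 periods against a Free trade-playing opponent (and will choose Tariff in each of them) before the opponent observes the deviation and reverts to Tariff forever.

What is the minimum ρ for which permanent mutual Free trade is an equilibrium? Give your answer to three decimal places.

0.890

The best deviation is to choose Tariff for all 3 undetected periods, earning 22 each, then 5 forever once detected.
Deviation value: 22(1−ρ^3)/(1−ρ) + 5ρ^3/(1−ρ); cooperation value: 10/(1−ρ).
IC: 10 ≥ 22(1−ρ^3) + 5ρ^3 = 22 − 17ρ^3.
So ρ^3 ≥ 12/17, giving ρ ≥ (12/17)^(1/3) ≈ 0.890.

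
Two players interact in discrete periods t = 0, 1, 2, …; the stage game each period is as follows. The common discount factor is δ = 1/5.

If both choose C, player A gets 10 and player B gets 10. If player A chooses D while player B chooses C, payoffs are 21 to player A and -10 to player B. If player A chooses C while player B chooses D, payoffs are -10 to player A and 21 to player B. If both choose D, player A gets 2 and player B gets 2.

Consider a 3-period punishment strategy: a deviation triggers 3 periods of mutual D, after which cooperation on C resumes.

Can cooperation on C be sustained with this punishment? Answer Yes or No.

No

Comparing payoff streams over the 4 periods until play realigns: cooperate → 10(1+δ+…+δ^3); deviate → 21 + 2(δ+…+δ^3).
Cooperation is sustained iff (10−2)(δ+…+δ^3) ≥ 21−10.
δ+…+δ^3 = 1/5·(1−(1/5)^3)/(1−1/5) = 0.2480, and (21−10)/(10−2) = 1.3750.
0.2480 < 1.3750, so cooperation is not sustainable.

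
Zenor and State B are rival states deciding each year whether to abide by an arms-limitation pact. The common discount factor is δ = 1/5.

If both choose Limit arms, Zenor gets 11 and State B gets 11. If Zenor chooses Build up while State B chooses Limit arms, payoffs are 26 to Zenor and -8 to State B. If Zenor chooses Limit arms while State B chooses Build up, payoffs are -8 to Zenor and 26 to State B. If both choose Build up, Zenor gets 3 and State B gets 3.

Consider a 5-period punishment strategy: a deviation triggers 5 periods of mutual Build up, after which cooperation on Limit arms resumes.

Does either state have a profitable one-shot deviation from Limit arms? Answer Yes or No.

Yes

IC: δ+…+δ^5 ≥ (26−11)/(11−3) = 15/8.
At δ = 1/5: partial sum = 0.2499 < 1.8750. Cooperation not sustainable.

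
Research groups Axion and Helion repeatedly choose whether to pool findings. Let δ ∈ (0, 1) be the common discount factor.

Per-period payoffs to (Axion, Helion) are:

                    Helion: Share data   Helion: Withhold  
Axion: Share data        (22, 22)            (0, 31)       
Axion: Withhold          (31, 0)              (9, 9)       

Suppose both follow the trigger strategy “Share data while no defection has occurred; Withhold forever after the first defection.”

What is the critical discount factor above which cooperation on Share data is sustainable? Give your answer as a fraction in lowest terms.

One-period gain from deviating is 31 − 22 = 9. The loss is 22 − 9 = 13 in every subsequent period, with present value 13·δ/(1−δ).
Deviation is unprofitable when 13·δ/(1−δ) ≥ 9, i.e. δ/(1−δ) ≥ 9/13.
Equivalently δ ≥ 9/(9+13) = 9/22.

9/22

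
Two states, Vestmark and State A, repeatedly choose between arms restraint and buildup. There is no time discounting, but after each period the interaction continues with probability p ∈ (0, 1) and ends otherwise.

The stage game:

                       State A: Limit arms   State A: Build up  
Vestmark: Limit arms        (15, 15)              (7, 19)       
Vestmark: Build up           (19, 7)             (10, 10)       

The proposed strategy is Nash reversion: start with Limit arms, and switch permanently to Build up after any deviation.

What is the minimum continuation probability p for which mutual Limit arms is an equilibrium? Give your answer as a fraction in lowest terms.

4/9

With no time discounting, the continuation probability p plays the role of the discount factor.
Grim-trigger IC: 15/(1−p) ≥ 19 + 10p/(1−p) ⇒ p ≥ (19−15)/(19−10) = 4/9.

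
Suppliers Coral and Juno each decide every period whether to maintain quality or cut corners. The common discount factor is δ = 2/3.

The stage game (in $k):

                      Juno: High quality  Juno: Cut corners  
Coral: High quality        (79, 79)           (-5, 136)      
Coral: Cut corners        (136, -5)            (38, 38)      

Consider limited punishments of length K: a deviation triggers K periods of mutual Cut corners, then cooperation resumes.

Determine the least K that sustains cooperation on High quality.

Need Σ_{k=1}^{K} δ^k ≥ (136−79)/(79−38) = 1.3902 at δ = 2/3.
At K = 2 the sum is 1.1111 < 1.3902; at K = 3 it is 1.4074 ≥ 1.3902.
So the minimum punishment length is K = 3.

3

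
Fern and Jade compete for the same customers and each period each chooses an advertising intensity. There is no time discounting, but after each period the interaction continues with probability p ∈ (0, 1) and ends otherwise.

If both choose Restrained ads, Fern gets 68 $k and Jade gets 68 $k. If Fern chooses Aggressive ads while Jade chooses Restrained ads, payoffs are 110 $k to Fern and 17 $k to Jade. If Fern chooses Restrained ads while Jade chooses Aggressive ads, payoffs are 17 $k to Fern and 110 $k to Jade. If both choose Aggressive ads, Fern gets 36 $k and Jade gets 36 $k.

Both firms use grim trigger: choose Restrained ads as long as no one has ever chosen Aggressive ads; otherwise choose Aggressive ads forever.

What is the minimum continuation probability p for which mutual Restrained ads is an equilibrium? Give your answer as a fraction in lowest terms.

21/37

With no time discounting, the continuation probability p plays the role of the discount factor.
Grim-trigger IC: 68/(1−p) ≥ 110 + 36p/(1−p) ⇒ p ≥ (110−68)/(110−36) = 21/37.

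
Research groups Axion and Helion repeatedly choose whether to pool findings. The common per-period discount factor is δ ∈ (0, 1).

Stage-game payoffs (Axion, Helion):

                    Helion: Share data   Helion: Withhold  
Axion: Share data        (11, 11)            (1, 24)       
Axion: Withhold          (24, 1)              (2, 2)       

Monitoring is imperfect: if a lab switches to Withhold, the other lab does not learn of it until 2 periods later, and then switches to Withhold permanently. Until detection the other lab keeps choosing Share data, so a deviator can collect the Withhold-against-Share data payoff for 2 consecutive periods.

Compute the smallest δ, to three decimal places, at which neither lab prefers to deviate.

0.769

Deviating for the 2 undetected periods gains 24−11 = 13 per period over cooperation, then loses 11−2 = 9 per period forever once punishment starts.
Gain: 13(1 + δ + … + δ^1); loss: 9·δ^2/(1−δ).
No profitable deviation ⇔ 13(1−δ^2) ≤ 9·δ^2, i.e. δ^2 ≥ 13/(13+9) = 13/22.
Hence δ ≥ (13/22)^(1/2) ≈ 0.769.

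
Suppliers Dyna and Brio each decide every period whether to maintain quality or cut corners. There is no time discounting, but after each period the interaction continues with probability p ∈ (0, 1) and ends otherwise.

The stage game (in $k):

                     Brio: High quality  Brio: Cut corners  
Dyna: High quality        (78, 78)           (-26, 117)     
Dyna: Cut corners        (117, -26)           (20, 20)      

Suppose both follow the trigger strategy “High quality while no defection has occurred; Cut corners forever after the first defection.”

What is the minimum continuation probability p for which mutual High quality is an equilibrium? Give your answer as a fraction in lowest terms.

39/97

Expected cooperation value is 78 + p·78 + p²·78 + … = 78/(1−p); deviation gives 117 + p·20/(1−p).
78 ≥ 117(1−p) + 20p ⇒ 97p ≥ 39 ⇒ p ≥ 39/97.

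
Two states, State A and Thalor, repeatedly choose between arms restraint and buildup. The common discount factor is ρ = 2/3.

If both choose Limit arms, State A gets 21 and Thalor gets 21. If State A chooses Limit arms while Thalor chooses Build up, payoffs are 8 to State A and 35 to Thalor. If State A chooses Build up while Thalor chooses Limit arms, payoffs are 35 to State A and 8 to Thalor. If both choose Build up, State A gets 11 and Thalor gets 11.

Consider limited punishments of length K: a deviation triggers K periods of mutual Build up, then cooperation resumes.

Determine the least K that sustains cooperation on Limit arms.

IC: ρ(1−ρ^K)/(1−ρ) ≥ (35−21)/(21−11) = 7/5.
With ρ = 2/3: need 1 − ρ^K ≥ 7/5·(1−2/3)/(2/3), i.e. ρ^K ≤ 0.3000.
Since (2/3)^2 = 0.4444 and (2/3)^3 = 0.2963, the smallest such K is 3.

3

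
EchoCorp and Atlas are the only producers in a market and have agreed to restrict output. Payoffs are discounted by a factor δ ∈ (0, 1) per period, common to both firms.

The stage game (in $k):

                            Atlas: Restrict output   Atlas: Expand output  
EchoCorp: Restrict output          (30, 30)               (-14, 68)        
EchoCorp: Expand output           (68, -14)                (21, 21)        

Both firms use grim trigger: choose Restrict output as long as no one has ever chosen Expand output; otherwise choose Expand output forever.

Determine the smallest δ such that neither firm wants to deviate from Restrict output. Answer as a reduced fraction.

38/47

Cooperation forever yields 30 each period: 30/(1−δ).
Deviating yields 68 once, then 21 forever: 68 + 21δ/(1−δ).
No profitable deviation requires 30/(1−δ) ≥ 68 + 21δ/(1−δ).
Multiplying by (1−δ): 30 ≥ 68(1−δ) + 21δ = 68 − 47δ.
So 47δ ≥ 38, i.e. δ ≥ 38/47.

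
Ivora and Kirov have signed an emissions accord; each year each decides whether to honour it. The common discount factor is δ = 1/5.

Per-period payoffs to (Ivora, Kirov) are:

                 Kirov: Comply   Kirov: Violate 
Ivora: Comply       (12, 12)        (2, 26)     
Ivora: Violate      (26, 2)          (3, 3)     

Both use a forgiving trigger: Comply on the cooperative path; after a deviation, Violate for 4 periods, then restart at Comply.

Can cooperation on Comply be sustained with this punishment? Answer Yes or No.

A one-shot deviation gives 26 now, then 3 for 4 periods, then back to 12.
Gain from deviating: (26−12) today; loss: (12−3) in each of the next 4 periods.
No-deviation condition: (12−3)(δ+…+δ^4) ≥ 26−12, i.e. δ+…+δ^4 ≥ 14/9.
At δ = 1/5: δ+…+δ^4 = 0.2496 < 1.5556.
So cooperation is not sustainable.

No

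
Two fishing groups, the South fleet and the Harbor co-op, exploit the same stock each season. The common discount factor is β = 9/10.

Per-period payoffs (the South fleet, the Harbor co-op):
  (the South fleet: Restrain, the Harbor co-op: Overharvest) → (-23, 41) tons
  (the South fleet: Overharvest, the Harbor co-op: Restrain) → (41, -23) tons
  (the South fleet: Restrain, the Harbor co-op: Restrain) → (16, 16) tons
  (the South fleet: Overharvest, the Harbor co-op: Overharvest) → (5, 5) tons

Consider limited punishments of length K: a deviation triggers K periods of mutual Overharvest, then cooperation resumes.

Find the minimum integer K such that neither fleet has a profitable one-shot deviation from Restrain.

3

IC: β(1−β^K)/(1−β) ≥ (41−16)/(16−5) = 25/11.
With β = 9/10: need 1 − β^K ≥ 25/11·(1−9/10)/(9/10), i.e. β^K ≤ 0.7475.
Since (9/10)^2 = 0.8100 and (9/10)^3 = 0.7290, the smallest such K is 3.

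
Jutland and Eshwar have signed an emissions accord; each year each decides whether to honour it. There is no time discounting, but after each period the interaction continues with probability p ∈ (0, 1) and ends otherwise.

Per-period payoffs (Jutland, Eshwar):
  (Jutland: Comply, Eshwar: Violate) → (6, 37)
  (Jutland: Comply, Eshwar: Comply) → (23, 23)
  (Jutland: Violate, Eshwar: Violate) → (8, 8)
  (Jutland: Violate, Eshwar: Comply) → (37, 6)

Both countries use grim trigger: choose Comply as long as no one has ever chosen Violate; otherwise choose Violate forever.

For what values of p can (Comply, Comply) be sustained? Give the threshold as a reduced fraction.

14/29

With no time discounting, the continuation probability p plays the role of the discount factor.
Grim-trigger IC: 23/(1−p) ≥ 37 + 8p/(1−p) ⇒ p ≥ (37−23)/(37−8) = 14/29.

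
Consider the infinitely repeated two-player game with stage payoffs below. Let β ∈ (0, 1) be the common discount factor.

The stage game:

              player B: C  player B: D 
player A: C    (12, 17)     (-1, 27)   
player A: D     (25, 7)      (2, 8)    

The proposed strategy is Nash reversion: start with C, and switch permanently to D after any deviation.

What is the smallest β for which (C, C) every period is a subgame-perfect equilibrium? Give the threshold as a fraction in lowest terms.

For player A: deviation gain 25−12 = 13, per-period punishment loss 12−2 = 10. IC gives β ≥ 13/23.
For player B: gain 10, loss 9 per period, so β ≥ 10/19.
The tighter constraint is player A's, so cooperation needs β ≥ 13/23.

13/23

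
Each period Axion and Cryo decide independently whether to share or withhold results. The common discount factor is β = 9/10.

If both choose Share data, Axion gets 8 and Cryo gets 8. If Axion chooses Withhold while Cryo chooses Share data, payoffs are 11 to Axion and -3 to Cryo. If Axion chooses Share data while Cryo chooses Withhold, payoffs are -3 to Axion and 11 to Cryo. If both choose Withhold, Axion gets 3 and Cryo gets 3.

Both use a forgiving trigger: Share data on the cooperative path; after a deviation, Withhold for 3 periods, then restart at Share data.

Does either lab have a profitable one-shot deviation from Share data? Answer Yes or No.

IC: β+…+β^3 ≥ (11−8)/(8−3) = 3/5.
At β = 9/10: partial sum = 2.4390 ≥ 0.6000. Cooperation sustainable.

No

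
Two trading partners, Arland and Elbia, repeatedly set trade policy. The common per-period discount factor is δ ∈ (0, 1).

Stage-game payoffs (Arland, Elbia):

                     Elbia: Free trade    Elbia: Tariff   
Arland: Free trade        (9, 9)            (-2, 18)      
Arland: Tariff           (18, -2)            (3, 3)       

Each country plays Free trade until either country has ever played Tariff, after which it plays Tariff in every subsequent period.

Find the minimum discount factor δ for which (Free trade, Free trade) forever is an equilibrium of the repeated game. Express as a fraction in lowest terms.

One-period gain from deviating is 18 − 9 = 9. The loss is 9 − 3 = 6 in every subsequent period, with present value 6·δ/(1−δ).
Deviation is unprofitable when 6·δ/(1−δ) ≥ 9, i.e. δ/(1−δ) ≥ 3/2.
Equivalently δ ≥ 9/(9+6) = 3/5.

3/5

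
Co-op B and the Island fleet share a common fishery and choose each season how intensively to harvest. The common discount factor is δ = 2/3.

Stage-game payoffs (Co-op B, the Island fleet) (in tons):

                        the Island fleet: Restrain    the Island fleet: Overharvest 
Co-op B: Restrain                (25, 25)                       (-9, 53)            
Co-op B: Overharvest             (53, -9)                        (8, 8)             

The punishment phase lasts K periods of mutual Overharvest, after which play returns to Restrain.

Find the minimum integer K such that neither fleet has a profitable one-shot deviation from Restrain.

Need Σ_{k=1}^{K} δ^k ≥ (53−25)/(25−8) = 1.6471 at δ = 2/3.
At K = 4 the sum is 1.6049 < 1.6471; at K = 5 it is 1.7366 ≥ 1.6471.
So the minimum punishment length is K = 5.

5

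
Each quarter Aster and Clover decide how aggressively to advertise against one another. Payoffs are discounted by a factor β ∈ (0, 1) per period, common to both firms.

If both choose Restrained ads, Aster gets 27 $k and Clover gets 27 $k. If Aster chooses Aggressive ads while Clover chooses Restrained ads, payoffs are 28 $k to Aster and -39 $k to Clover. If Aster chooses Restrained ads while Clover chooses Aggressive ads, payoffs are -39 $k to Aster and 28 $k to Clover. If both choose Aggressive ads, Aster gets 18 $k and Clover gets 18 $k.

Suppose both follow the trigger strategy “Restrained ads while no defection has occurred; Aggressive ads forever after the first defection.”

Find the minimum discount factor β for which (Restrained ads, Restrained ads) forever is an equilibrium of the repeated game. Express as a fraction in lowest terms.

1/10

One-period gain from deviating is 28 − 27 = 1. The loss is 27 − 18 = 9 in every subsequent period, with present value 9·β/(1−β).
Deviation is unprofitable when 9·β/(1−β) ≥ 1, i.e. β/(1−β) ≥ 1/9.
Equivalently β ≥ 1/(1+9) = 1/10.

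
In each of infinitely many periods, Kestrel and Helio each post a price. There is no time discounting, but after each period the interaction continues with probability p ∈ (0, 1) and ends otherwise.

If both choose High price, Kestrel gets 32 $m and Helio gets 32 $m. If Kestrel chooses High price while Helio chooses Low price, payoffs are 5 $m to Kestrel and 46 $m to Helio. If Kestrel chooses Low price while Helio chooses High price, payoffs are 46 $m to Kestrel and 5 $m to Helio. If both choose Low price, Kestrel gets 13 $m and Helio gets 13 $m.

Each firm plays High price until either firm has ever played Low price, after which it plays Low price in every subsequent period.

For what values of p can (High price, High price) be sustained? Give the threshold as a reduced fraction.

14/33

With no time discounting, the continuation probability p plays the role of the discount factor.
Grim-trigger IC: 32/(1−p) ≥ 46 + 13p/(1−p) ⇒ p ≥ (46−32)/(46−13) = 14/33.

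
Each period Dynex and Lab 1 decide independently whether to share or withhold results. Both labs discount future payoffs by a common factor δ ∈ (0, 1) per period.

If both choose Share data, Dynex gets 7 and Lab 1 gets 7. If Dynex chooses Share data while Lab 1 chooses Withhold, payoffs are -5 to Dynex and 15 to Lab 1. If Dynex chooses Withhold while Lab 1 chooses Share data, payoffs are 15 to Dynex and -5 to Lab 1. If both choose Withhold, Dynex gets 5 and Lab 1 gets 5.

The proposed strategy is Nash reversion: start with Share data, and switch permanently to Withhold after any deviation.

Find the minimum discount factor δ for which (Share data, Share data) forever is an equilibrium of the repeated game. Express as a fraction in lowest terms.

Cooperation forever yields 7 each period: 7/(1−δ).
Deviating yields 15 once, then 5 forever: 15 + 5δ/(1−δ).
No profitable deviation requires 7/(1−δ) ≥ 15 + 5δ/(1−δ).
Multiplying by (1−δ): 7 ≥ 15(1−δ) + 5δ = 15 − 10δ.
So 10δ ≥ 8, i.e. δ ≥ 8/10 = 4/5.

4/5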